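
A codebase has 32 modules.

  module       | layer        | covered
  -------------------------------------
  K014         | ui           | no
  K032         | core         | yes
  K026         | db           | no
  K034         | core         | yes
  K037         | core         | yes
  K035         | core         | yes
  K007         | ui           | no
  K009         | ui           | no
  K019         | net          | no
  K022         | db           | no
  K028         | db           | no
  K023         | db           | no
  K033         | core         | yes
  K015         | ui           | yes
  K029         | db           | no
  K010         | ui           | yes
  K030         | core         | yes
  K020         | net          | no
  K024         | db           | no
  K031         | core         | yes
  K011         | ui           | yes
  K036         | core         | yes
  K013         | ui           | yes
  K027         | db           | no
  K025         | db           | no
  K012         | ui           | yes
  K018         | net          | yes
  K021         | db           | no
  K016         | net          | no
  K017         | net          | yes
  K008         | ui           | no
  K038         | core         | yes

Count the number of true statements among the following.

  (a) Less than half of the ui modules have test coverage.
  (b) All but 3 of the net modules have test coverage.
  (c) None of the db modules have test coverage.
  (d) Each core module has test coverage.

3

(a) ui: |A| = 9, |A ∩ B| = 5; needs |A ∩ B| < |A ∖ B| — false.
(b) net: |A| = 5, |A ∩ B| = 2; needs |A ∖ B| = 3 — true.
(c) db: |A| = 9, |A ∩ B| = 0; needs A ∩ B = ∅ (|A ∩ B| = 0) — true.
(d) core: |A| = 9, |A ∩ B| = 9; needs A ⊆ B, i.e. every element of A is in B (|A ∖ B| = 0) — true.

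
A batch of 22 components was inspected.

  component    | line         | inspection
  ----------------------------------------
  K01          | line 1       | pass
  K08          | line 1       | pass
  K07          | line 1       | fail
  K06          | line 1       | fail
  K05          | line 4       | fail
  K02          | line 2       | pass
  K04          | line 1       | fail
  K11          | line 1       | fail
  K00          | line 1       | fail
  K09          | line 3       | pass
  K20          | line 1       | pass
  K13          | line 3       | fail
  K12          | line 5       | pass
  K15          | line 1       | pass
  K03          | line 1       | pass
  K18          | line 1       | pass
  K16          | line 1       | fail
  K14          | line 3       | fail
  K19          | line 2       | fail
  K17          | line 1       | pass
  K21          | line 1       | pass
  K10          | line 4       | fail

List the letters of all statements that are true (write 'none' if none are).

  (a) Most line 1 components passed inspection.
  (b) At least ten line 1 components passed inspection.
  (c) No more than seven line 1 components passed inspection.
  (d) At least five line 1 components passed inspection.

|A| = 14, |A ∩ B| = 8, |A ∖ B| = 6.
(a) |A ∩ B| > |A ∖ B|: holds.
(b) |A ∩ B| ≥ 10: fails.
(c) |A ∩ B| ≤ 7: fails.
(d) |A ∩ B| ≥ 5: holds.

(a), (d)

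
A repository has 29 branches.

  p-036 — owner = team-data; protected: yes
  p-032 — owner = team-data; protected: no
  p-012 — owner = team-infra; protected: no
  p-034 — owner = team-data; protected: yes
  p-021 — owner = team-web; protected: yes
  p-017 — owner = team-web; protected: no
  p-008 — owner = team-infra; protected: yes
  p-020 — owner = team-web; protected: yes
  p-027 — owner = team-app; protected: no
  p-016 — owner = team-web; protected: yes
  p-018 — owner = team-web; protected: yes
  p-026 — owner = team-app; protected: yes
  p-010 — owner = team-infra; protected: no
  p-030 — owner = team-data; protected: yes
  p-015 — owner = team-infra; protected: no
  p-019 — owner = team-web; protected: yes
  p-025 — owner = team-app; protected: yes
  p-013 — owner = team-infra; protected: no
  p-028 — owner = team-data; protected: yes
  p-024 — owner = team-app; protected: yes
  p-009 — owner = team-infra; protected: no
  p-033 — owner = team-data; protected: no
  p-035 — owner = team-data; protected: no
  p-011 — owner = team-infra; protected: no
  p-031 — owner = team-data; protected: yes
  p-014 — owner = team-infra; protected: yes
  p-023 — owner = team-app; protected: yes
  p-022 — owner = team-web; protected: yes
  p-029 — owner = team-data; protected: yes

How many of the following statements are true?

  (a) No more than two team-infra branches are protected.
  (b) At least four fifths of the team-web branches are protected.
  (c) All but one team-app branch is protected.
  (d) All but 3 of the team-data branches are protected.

(a) team-infra: |A| = 8, |A ∩ B| = 2; needs |A ∩ B| ≤ 2 — true.
(b) team-web: |A| = 7, |A ∩ B| = 6; needs |A ∩ B| / |A| ≥ 4/5 — true.
(c) team-app: |A| = 5, |A ∩ B| = 4; needs |A ∖ B| = 1 — true.
(d) team-data: |A| = 9, |A ∩ B| = 6; needs |A ∖ B| = 3 — true.

4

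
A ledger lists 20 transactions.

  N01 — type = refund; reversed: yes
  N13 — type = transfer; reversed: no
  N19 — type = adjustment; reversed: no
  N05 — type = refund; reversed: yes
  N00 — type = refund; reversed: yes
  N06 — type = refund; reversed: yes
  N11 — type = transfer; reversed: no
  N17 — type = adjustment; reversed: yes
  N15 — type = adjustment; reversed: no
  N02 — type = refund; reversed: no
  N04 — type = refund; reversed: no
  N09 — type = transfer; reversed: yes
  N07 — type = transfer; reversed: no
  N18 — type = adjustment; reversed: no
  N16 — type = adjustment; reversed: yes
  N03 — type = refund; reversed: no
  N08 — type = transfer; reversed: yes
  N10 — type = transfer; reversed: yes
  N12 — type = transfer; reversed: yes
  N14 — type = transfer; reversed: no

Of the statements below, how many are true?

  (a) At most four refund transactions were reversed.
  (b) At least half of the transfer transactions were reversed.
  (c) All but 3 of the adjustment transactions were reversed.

(a) refund: |A| = 7, |A ∩ B| = 4; needs |A ∩ B| ≤ 4 — true.
(b) transfer: |A| = 8, |A ∩ B| = 4; needs |A ∩ B| ≥ |A ∖ B| — true.
(c) adjustment: |A| = 5, |A ∩ B| = 2; needs |A ∖ B| = 3 — true.

3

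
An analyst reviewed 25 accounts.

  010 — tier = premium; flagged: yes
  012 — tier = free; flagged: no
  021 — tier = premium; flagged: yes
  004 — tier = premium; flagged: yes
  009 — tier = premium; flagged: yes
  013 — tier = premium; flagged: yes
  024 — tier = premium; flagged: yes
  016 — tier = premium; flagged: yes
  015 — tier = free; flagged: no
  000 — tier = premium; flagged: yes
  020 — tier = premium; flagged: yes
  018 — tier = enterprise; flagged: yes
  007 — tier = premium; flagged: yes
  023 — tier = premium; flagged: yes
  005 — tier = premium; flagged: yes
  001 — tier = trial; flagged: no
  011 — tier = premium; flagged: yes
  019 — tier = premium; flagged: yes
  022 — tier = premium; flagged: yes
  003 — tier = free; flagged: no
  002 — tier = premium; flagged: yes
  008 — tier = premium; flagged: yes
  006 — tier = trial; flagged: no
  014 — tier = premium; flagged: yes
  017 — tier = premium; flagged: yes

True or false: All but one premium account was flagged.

Truth condition: |A ∖ B| = 1.
|A| = 19, |A ∩ B| = 19, |A ∖ B| = 0.
|A ∖ B| = 0, so the statement is false.

False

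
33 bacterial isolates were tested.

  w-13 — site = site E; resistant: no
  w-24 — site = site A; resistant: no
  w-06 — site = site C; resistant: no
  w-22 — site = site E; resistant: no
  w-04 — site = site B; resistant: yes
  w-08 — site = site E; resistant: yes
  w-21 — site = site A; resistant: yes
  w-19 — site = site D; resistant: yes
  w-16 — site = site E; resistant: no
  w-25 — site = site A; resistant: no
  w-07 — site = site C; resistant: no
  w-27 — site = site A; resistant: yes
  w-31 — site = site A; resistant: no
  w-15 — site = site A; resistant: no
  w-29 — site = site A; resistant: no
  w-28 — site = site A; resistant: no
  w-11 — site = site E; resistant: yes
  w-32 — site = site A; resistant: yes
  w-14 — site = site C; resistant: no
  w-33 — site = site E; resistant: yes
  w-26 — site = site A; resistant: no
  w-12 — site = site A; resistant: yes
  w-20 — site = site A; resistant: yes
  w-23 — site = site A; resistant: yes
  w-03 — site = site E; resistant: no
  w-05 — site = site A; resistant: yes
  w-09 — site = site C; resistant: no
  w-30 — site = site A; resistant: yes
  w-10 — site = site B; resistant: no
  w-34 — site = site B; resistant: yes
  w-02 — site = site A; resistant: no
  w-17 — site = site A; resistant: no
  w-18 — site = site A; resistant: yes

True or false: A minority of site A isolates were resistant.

'A minority of site A isolates were resistant' holds iff |A ∩ B| < |A ∖ B|.
|A| = 18, |A ∩ B| = 9, |A ∖ B| = 9.
9 = 9, so the statement is false.

False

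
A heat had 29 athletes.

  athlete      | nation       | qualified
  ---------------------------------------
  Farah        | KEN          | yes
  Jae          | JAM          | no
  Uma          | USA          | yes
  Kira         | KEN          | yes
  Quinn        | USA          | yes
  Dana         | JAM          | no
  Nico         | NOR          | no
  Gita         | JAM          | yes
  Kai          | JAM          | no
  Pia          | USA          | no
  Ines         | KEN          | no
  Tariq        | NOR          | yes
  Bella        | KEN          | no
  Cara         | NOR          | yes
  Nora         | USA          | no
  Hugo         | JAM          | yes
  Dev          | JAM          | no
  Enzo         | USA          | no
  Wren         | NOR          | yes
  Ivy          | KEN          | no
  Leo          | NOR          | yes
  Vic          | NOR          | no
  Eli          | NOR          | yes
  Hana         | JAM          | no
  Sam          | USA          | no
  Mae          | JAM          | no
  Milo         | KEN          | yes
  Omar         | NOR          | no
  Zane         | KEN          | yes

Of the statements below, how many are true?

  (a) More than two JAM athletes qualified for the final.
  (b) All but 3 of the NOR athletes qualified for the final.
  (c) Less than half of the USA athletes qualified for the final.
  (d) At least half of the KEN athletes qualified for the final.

3

(a) JAM: |A| = 8, |A ∩ B| = 2; needs |A ∩ B| > 2 — false.
(b) NOR: |A| = 8, |A ∩ B| = 5; needs |A ∖ B| = 3 — true.
(c) USA: |A| = 6, |A ∩ B| = 2; needs |A ∩ B| < |A ∖ B| — true.
(d) KEN: |A| = 7, |A ∩ B| = 4; needs |A ∩ B| ≥ |A ∖ B| — true.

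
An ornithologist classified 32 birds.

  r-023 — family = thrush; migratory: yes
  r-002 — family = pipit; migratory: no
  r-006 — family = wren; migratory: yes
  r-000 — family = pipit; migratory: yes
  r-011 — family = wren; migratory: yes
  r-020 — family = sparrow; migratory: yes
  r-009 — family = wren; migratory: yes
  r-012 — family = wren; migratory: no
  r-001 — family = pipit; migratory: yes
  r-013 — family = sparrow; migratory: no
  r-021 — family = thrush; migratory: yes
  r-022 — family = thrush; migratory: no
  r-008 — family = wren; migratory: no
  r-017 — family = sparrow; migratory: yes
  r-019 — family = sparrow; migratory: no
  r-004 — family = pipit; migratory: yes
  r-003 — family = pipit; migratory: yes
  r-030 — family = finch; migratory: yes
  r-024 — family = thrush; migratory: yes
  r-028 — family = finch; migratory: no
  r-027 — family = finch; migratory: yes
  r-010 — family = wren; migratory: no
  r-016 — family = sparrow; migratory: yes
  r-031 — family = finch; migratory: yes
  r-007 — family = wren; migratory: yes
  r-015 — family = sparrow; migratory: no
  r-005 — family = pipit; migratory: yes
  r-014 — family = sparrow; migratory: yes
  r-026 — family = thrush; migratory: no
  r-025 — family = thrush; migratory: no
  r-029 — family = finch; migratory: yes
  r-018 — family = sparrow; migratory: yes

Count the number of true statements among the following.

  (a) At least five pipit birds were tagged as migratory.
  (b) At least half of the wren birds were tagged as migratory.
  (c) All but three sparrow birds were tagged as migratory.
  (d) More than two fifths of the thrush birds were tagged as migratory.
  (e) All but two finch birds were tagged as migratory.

(a) pipit: |A| = 6, |A ∩ B| = 5; needs |A ∩ B| ≥ 5 — true.
(b) wren: |A| = 7, |A ∩ B| = 4; needs |A ∩ B| ≥ |A ∖ B| — true.
(c) sparrow: |A| = 8, |A ∩ B| = 5; needs |A ∖ B| = 3 — true.
(d) thrush: |A| = 6, |A ∩ B| = 3; needs |A ∩ B| / |A| > 2/5 — true.
(e) finch: |A| = 5, |A ∩ B| = 4; needs |A ∖ B| = 2 — false.

4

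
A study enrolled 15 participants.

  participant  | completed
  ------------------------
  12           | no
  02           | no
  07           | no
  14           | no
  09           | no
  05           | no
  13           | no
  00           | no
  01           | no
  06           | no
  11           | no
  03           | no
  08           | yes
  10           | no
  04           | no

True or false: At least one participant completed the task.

The determiner here denotes the relation: A ∩ B ≠ ∅ (|A ∩ B| ≥ 1).
|A| = 15, |A ∩ B| = 1, |A ∖ B| = 14.
So the statement is true.

True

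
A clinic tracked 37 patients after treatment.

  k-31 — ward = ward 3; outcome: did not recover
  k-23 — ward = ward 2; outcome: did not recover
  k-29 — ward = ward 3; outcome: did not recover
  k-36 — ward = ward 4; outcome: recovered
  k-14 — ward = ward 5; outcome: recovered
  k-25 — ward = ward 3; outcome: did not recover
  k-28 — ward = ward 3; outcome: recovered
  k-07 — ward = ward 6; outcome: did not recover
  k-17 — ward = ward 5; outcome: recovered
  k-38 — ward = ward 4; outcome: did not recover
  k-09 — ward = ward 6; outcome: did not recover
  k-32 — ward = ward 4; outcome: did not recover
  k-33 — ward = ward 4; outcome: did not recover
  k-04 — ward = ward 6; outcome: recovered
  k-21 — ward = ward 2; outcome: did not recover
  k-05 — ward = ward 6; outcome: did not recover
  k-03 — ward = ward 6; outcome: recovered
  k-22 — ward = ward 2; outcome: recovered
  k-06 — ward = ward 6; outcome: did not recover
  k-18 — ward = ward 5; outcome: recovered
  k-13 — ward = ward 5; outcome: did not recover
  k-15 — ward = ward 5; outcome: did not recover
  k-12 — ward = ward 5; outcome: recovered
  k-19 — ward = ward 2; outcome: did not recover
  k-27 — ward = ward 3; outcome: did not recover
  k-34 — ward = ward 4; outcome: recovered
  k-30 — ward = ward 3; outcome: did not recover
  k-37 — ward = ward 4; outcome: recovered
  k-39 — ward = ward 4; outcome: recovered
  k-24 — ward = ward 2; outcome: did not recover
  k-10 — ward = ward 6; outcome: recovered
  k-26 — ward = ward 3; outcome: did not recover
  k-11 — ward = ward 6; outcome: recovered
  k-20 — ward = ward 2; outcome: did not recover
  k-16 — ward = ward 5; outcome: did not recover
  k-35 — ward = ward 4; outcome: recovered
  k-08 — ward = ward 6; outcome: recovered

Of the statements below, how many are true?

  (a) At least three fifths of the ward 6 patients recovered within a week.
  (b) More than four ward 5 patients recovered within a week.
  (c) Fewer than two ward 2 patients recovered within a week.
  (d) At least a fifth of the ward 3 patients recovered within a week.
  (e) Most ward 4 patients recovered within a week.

(a) ward 6: |A| = 9, |A ∩ B| = 5; needs |A ∩ B| / |A| ≥ 3/5 — false.
(b) ward 5: |A| = 7, |A ∩ B| = 4; needs |A ∩ B| > 4 — false.
(c) ward 2: |A| = 6, |A ∩ B| = 1; needs |A ∩ B| < 2 — true.
(d) ward 3: |A| = 7, |A ∩ B| = 1; needs |A ∩ B| / |A| ≥ 1/5 — false.
(e) ward 4: |A| = 8, |A ∩ B| = 5; needs |A ∩ B| > |A ∖ B| — true.

2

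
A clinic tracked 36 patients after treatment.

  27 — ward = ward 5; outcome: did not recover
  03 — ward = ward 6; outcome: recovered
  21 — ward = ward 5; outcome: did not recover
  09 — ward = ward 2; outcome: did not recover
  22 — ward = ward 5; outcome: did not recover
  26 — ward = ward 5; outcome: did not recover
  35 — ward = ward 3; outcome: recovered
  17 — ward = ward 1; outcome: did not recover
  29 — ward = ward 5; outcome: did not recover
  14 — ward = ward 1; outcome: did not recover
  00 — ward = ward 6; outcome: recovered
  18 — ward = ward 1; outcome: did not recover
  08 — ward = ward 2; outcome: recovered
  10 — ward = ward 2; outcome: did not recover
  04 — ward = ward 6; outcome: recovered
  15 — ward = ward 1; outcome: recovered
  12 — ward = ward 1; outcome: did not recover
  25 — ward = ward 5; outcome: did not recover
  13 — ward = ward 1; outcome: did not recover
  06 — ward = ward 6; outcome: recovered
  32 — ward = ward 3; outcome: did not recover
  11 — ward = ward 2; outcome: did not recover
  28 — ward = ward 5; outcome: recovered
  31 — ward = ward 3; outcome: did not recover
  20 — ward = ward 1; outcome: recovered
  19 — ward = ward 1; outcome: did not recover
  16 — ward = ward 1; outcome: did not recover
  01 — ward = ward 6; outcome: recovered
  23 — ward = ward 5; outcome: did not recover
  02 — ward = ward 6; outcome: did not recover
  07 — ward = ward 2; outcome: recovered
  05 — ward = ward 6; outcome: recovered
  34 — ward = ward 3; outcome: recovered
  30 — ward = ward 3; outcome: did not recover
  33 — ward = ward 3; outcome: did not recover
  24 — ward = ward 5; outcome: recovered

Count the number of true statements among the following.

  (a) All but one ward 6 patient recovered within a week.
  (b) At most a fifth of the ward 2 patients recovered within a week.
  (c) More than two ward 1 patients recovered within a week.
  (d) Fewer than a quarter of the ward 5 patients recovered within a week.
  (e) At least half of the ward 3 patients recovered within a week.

2

(a) ward 6: |A| = 7, |A ∩ B| = 6; needs |A ∖ B| = 1 — true.
(b) ward 2: |A| = 5, |A ∩ B| = 2; needs |A ∩ B| / |A| ≤ 1/5 — false.
(c) ward 1: |A| = 9, |A ∩ B| = 2; needs |A ∩ B| > 2 — false.
(d) ward 5: |A| = 9, |A ∩ B| = 2; needs |A ∩ B| / |A| < 1/4 — true.
(e) ward 3: |A| = 6, |A ∩ B| = 2; needs |A ∩ B| ≥ |A ∖ B| — false.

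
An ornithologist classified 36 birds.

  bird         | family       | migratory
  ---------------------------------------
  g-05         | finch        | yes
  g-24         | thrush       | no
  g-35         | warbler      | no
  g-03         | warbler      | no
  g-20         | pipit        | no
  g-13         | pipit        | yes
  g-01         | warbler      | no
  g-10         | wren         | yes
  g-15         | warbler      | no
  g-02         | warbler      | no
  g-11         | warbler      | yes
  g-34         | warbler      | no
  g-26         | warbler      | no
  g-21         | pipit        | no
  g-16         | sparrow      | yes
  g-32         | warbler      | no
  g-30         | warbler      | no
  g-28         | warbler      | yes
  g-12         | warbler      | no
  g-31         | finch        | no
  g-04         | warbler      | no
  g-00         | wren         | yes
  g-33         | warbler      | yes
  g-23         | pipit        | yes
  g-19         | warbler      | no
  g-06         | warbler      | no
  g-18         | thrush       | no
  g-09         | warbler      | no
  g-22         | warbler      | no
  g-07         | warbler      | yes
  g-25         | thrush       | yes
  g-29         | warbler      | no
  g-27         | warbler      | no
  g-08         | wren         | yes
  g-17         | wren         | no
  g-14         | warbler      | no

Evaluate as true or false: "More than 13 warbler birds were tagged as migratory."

False

The determiner here denotes the relation: |A ∩ B| > 13.
|A| = 22, |A ∩ B| = 4, |A ∖ B| = 18.
|A ∩ B| = 4, so the statement is false.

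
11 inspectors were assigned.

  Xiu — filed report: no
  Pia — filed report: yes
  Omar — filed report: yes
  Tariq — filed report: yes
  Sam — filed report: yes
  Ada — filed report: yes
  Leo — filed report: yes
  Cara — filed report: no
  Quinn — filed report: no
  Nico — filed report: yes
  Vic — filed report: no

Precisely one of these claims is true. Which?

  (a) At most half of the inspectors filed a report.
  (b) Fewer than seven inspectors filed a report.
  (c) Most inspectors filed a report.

|A| = 11, |A ∩ B| = 7, |A ∖ B| = 4.
(a) requires |A ∩ B| ≤ |A ∖ B|: false.
(b) requires |A ∩ B| < 7: false.
(c) requires |A ∩ B| > |A ∖ B|: true.

(c)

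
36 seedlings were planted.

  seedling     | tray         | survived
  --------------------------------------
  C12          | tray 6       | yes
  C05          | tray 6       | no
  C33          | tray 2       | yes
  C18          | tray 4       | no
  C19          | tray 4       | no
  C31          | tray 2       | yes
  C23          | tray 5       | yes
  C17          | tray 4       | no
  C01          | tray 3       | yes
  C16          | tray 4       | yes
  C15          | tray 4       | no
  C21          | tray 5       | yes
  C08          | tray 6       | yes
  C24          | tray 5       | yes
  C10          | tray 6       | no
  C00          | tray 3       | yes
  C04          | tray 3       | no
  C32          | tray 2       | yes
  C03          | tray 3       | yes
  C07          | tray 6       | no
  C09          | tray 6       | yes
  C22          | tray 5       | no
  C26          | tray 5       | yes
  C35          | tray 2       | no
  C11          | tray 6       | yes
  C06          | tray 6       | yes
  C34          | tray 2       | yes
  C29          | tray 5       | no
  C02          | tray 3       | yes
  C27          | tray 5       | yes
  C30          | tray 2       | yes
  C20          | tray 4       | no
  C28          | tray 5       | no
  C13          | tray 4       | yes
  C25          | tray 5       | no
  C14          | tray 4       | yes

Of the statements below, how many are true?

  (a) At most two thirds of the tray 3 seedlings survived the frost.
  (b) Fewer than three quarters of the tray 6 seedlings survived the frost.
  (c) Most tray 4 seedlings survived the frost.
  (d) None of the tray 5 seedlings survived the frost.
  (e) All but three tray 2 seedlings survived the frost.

(a) tray 3: |A| = 5, |A ∩ B| = 4; needs |A ∩ B| / |A| ≤ 2/3 — false.
(b) tray 6: |A| = 8, |A ∩ B| = 5; needs |A ∩ B| / |A| < 3/4 — true.
(c) tray 4: |A| = 8, |A ∩ B| = 3; needs |A ∩ B| > |A ∖ B| — false.
(d) tray 5: |A| = 9, |A ∩ B| = 5; needs A ∩ B = ∅ (|A ∩ B| = 0) — false.
(e) tray 2: |A| = 6, |A ∩ B| = 5; needs |A ∖ B| = 3 — false.

1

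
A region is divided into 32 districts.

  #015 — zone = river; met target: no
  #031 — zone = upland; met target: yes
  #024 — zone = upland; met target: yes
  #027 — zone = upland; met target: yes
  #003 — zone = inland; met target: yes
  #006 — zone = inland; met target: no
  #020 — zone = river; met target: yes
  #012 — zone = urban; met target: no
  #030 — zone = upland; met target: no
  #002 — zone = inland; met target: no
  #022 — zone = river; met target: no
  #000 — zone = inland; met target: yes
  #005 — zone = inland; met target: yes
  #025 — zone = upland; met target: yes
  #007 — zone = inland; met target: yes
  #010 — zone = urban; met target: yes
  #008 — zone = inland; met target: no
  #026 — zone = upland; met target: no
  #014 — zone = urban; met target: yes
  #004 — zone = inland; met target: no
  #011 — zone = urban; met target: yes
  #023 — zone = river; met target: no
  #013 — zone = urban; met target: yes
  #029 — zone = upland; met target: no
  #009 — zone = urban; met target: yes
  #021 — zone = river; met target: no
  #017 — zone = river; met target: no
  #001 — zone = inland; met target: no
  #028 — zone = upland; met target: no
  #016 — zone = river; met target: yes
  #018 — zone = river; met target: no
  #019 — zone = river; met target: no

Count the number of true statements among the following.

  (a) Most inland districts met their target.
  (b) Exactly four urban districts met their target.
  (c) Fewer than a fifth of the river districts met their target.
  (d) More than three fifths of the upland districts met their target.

(a) inland: |A| = 9, |A ∩ B| = 4; needs |A ∩ B| > |A ∖ B| — false.
(b) urban: |A| = 6, |A ∩ B| = 5; needs |A ∩ B| = 4 — false.
(c) river: |A| = 9, |A ∩ B| = 2; needs |A ∩ B| / |A| < 1/5 — false.
(d) upland: |A| = 8, |A ∩ B| = 4; needs |A ∩ B| / |A| > 3/5 — false.

0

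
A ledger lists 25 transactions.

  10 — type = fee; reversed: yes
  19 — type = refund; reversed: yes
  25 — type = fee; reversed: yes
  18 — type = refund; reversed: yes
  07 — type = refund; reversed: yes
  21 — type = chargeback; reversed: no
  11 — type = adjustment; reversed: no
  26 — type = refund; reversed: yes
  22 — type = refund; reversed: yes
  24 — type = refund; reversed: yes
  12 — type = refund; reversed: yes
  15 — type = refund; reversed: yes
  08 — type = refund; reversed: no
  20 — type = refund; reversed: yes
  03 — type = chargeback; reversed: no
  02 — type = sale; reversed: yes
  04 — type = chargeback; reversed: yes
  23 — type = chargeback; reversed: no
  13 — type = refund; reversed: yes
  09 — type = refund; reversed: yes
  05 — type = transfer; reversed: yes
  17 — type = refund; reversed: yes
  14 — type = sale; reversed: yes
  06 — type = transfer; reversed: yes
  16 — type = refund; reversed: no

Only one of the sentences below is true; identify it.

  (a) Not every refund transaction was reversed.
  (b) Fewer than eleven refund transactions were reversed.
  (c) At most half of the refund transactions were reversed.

|A| = 14, |A ∩ B| = 12, |A ∖ B| = 2.
(a) requires A ⊄ B (|A ∖ B| ≥ 1): true.
(b) requires |A ∩ B| < 11: false.
(c) requires |A ∩ B| ≤ |A ∖ B|: false.

(a)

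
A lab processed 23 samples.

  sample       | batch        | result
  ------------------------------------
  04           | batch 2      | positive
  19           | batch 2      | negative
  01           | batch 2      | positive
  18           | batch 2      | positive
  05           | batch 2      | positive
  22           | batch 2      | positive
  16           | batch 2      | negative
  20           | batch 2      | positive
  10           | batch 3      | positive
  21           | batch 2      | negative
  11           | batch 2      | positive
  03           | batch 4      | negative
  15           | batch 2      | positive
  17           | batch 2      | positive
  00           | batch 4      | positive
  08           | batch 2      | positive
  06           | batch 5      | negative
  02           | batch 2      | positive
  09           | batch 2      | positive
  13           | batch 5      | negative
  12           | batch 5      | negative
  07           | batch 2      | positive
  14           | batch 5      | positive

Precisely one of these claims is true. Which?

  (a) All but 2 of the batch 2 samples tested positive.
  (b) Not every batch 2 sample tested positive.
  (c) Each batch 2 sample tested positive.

|A| = 16, |A ∩ B| = 13, |A ∖ B| = 3.
(a) requires |A ∖ B| = 2: false.
(b) requires A ⊄ B (|A ∖ B| ≥ 1): true.
(c) requires A ⊆ B, i.e. every element of A is in B (|A ∖ B| = 0): false.

(b)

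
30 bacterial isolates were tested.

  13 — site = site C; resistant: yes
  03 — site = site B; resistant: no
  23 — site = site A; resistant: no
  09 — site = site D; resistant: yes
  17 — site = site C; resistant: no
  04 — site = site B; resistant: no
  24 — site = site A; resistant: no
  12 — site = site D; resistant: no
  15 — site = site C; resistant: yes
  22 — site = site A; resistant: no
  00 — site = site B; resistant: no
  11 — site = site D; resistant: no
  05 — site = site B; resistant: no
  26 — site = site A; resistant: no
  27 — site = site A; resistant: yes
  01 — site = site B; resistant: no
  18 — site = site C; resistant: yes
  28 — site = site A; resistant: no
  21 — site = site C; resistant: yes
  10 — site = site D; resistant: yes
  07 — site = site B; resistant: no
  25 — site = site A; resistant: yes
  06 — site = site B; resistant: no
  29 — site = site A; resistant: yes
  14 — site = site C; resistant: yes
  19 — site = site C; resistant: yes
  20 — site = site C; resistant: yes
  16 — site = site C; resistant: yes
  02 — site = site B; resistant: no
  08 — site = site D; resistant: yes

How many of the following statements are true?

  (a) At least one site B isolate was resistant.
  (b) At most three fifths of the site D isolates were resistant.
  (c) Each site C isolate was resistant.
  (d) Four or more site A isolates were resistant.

(a) site B: |A| = 8, |A ∩ B| = 0; needs A ∩ B ≠ ∅ (|A ∩ B| ≥ 1) — false.
(b) site D: |A| = 5, |A ∩ B| = 3; needs |A ∩ B| / |A| ≤ 3/5 — true.
(c) site C: |A| = 9, |A ∩ B| = 8; needs A ⊆ B, i.e. every element of A is in B (|A ∖ B| = 0) — false.
(d) site A: |A| = 8, |A ∩ B| = 3; needs |A ∩ B| ≥ 4 — false.

1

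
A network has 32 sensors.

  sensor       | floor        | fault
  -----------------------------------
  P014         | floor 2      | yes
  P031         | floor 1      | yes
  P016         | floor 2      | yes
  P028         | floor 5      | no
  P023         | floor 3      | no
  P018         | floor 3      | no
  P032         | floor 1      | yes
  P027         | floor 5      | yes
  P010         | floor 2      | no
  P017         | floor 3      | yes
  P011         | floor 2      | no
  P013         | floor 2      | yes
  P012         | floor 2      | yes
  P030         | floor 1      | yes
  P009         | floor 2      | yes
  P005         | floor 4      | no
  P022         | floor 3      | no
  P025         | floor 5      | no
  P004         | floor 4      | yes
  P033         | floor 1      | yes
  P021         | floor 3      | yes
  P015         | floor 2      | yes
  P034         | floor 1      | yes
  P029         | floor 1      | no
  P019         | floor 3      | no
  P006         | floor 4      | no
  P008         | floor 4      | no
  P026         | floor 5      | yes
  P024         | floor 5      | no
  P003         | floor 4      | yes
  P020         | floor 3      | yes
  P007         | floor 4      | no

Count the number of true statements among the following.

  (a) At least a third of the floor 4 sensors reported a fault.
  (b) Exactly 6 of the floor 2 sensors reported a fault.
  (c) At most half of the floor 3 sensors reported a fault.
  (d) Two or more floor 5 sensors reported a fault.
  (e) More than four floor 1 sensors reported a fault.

(a) floor 4: |A| = 6, |A ∩ B| = 2; needs |A ∩ B| / |A| ≥ 1/3 — true.
(b) floor 2: |A| = 8, |A ∩ B| = 6; needs |A ∩ B| = 6 — true.
(c) floor 3: |A| = 7, |A ∩ B| = 3; needs |A ∩ B| ≤ |A ∖ B| — true.
(d) floor 5: |A| = 5, |A ∩ B| = 2; needs |A ∩ B| ≥ 2 — true.
(e) floor 1: |A| = 6, |A ∩ B| = 5; needs |A ∩ B| > 4 — true.

5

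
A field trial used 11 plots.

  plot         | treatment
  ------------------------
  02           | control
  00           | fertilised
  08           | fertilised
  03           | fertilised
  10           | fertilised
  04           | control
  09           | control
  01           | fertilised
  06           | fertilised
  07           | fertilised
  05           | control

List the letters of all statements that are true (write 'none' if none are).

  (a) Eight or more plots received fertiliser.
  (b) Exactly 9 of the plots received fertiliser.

|A| = 11, |A ∩ B| = 7, |A ∖ B| = 4.
(a) |A ∩ B| ≥ 8: fails.
(b) |A ∩ B| = 9: fails.

none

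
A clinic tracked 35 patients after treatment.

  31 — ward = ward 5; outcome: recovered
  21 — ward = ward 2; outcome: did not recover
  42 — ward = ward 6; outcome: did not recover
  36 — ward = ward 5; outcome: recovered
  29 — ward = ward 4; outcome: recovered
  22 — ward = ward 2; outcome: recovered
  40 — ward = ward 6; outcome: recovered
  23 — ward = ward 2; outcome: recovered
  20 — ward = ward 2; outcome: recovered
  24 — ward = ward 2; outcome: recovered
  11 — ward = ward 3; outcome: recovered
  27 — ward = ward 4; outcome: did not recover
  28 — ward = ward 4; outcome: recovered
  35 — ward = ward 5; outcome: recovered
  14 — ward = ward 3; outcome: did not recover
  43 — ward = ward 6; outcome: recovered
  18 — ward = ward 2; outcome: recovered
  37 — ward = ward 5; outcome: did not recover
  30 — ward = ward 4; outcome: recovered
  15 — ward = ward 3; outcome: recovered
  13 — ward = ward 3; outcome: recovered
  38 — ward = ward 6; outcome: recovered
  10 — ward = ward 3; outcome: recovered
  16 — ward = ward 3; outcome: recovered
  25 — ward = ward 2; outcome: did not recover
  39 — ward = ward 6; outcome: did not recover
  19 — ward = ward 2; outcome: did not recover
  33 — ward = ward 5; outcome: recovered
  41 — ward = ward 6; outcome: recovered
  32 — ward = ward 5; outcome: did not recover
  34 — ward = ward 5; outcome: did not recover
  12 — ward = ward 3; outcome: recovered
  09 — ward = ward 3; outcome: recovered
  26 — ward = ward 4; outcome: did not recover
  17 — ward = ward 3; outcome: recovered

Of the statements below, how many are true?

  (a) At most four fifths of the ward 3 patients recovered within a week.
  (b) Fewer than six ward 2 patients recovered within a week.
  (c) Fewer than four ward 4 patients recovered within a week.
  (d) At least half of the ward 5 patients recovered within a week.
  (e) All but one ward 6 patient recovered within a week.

(a) ward 3: |A| = 9, |A ∩ B| = 8; needs |A ∩ B| / |A| ≤ 4/5 — false.
(b) ward 2: |A| = 8, |A ∩ B| = 5; needs |A ∩ B| < 6 — true.
(c) ward 4: |A| = 5, |A ∩ B| = 3; needs |A ∩ B| < 4 — true.
(d) ward 5: |A| = 7, |A ∩ B| = 4; needs |A ∩ B| ≥ |A ∖ B| — true.
(e) ward 6: |A| = 6, |A ∩ B| = 4; needs |A ∖ B| = 1 — false.

3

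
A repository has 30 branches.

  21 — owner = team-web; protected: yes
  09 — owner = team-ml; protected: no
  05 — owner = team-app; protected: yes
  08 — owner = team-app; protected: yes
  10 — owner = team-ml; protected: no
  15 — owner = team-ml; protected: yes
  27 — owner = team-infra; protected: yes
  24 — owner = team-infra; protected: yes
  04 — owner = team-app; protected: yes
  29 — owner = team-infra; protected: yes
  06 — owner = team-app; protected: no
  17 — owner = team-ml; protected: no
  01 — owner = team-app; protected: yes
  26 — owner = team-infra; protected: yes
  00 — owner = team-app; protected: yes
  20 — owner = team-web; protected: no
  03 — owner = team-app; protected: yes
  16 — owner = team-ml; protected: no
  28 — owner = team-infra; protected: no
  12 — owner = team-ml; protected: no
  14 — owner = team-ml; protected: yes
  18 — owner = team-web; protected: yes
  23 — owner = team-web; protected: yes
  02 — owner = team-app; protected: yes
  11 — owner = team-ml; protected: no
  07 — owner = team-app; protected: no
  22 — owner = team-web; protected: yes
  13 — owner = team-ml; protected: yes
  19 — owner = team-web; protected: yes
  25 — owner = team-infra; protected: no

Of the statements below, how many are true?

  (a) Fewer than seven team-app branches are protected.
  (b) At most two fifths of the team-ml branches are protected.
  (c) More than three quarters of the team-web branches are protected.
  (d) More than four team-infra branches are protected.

2

(a) team-app: |A| = 9, |A ∩ B| = 7; needs |A ∩ B| < 7 — false.
(b) team-ml: |A| = 9, |A ∩ B| = 3; needs |A ∩ B| / |A| ≤ 2/5 — true.
(c) team-web: |A| = 6, |A ∩ B| = 5; needs |A ∩ B| / |A| > 3/4 — true.
(d) team-infra: |A| = 6, |A ∩ B| = 4; needs |A ∩ B| > 4 — false.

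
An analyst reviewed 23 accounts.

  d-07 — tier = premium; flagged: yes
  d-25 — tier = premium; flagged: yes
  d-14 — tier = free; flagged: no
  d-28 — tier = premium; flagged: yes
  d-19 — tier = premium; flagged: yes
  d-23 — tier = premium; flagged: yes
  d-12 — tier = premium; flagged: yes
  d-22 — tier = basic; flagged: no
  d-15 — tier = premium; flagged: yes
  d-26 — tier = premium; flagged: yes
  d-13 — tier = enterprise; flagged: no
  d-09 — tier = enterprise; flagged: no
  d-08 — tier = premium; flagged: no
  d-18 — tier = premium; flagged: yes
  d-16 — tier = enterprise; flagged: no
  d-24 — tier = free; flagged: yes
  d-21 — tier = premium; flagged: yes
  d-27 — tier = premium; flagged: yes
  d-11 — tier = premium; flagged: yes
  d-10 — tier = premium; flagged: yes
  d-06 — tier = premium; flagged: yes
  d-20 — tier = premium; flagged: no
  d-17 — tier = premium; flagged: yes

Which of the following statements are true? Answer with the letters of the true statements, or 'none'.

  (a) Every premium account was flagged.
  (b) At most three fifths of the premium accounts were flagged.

|A| = 17, |A ∩ B| = 15, |A ∖ B| = 2.
(a) A ⊆ B, i.e. every element of A is in B (|A ∖ B| = 0): fails.
(b) |A ∩ B| / |A| ≤ 3/5: fails.

none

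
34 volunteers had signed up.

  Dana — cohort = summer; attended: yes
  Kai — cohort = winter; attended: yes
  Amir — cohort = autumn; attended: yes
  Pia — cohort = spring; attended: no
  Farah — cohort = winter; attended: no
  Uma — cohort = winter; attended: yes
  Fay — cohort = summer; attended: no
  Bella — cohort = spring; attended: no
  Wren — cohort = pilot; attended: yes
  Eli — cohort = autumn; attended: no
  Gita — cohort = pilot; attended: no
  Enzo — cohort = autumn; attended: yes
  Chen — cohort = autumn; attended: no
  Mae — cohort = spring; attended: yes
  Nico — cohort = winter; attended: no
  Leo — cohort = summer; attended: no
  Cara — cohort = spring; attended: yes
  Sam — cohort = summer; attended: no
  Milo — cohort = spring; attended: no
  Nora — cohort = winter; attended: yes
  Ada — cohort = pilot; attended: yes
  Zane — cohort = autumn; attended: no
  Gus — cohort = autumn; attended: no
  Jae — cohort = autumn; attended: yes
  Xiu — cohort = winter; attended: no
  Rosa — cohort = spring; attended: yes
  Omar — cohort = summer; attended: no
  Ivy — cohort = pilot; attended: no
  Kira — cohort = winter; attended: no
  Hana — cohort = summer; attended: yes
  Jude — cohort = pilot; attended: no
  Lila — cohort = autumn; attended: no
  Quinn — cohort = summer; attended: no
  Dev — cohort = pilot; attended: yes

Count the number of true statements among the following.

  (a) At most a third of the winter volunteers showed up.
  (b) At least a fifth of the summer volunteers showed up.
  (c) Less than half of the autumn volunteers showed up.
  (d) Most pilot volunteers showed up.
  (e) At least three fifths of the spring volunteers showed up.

2

(a) winter: |A| = 7, |A ∩ B| = 3; needs |A ∩ B| / |A| ≤ 1/3 — false.
(b) summer: |A| = 7, |A ∩ B| = 2; needs |A ∩ B| / |A| ≥ 1/5 — true.
(c) autumn: |A| = 8, |A ∩ B| = 3; needs |A ∩ B| < |A ∖ B| — true.
(d) pilot: |A| = 6, |A ∩ B| = 3; needs |A ∩ B| > |A ∖ B| — false.
(e) spring: |A| = 6, |A ∩ B| = 3; needs |A ∩ B| / |A| ≥ 3/5 — false.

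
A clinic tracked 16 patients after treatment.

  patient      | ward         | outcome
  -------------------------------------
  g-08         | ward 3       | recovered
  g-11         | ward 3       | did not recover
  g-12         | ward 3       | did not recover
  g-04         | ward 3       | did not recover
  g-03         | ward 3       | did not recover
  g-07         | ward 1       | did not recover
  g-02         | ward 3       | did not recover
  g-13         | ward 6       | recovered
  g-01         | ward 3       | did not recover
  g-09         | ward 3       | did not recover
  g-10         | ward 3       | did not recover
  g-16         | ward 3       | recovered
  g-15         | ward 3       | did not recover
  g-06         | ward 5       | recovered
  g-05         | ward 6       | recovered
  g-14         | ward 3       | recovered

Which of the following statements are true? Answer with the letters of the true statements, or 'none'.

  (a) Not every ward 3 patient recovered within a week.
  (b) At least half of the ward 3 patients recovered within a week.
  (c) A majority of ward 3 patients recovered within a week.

(a)

|A| = 12, |A ∩ B| = 3, |A ∖ B| = 9.
(a) A ⊄ B (|A ∖ B| ≥ 1): holds.
(b) |A ∩ B| ≥ |A ∖ B|: fails.
(c) |A ∩ B| > |A ∖ B|: fails.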